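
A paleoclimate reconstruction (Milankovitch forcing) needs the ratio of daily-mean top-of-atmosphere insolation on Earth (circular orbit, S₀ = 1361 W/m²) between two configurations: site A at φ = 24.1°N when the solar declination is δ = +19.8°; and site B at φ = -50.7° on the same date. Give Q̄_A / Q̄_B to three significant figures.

— Configuration A (φ=+24.1°):
cos H₀ = −tan(+24.1°) tan(+19.800°) = -0.1610, H₀ = 1.7325 rad.
Bracket: H₀ sin φ sin δ + cos φ cos δ sin H₀ = 1.7325×0.40833×0.33874 + 0.91283×0.94088×0.98695 = 0.239635 + 0.847655 = 1.087290.
Q̄ = (S₀/π) × [bracket] = (1361/π) × 1.087290 = 471.04 W/m².
— Configuration B (φ=-50.7°):
cos H₀ = −tan(-50.7°) tan(+19.800°) = 0.4399, H₀ = 1.1154 rad.
Bracket: H₀ sin φ sin δ + cos φ cos δ sin H₀ = 1.1154×-0.77384×0.33874 + 0.63338×0.94088×0.89807 = -0.292380 + 0.535191 = 0.242811.
Q̄ = (S₀/π) × [bracket] = (1361/π) × 0.242811 = 105.19 W/m².
Ratio Q̄_A / Q̄_B = 471.04 / 105.19 = 4.478.

Q̄_A / Q̄_B ≈ 4.48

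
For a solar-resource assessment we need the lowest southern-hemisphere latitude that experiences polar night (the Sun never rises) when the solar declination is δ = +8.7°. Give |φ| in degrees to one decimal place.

|φ| = 81.3°

Polar night requires cos H₀ = −tan φ tan δ ≥ 1, i.e. tan φ tan δ ≤ −1.
The boundary is |tan φ| · |tan δ| = 1, so |φ| = 90° − |δ| = 90° − 8.7° = 81.3° in the southern hemisphere.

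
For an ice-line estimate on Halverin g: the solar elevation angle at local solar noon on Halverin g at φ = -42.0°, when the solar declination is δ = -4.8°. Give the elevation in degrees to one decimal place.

52.8°

At local noon the hour angle is zero, so the zenith angle equals |φ − δ| = |-42.0° − (-4.800°)| = 37.200°.
Elevation = 90° − 37.200° = 52.8°.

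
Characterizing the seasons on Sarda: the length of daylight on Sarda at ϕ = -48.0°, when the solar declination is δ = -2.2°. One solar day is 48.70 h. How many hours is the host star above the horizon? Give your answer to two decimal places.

25.01 h

cos h₀ = −tan ϕ · tan δ = −tan(-48.0°) × tan(-2.200°) = -0.0427, so h₀ = 1.6135 rad = 92.45°.
Daylight = 2h₀/(2π) × 48.70 h = (1.6135/π) × 48.70 = 25.01 h.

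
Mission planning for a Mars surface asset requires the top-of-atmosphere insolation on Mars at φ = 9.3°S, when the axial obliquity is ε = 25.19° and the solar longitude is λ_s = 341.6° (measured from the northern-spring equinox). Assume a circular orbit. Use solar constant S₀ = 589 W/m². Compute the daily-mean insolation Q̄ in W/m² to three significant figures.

Q̄ ≈ 190 W/m²

Solar declination: sin δ = sin ε · sin λ_s = sin 25.19° × sin 341.6° = -0.13435, so δ = -7.721°.
cos H₀ = −tan(-9.3°) tan(-7.721°) = -0.0222, H₀ = 1.5930 rad.
Bracket: H₀ sin φ sin δ + cos φ cos δ sin H₀ = 1.5930×-0.16160×-0.13435 + 0.98686×0.99093×0.99975 = 0.034586 + 0.977665 = 1.012251.
Q̄ = (S₀/π) × [bracket] = (589/π) × 1.012251 = 189.8 W/m².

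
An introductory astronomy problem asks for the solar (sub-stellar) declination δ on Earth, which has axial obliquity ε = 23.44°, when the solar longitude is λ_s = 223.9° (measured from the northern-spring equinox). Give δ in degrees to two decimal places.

sin δ = sin ε · sin λ_s = sin 23.44° × sin 223.9° = -0.275827.
δ = arcsin(-0.275827) = -16.01°.

δ = -16.01°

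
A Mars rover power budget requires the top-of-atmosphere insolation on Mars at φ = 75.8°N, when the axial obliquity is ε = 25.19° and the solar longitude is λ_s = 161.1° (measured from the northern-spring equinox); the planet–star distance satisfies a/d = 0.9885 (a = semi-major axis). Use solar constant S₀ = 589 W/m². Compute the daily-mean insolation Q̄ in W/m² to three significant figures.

Solar declination: sin δ = sin ε · sin λ_s = sin 25.19° × sin 161.1° = 0.13787, so δ = +7.924°.
cos H₀ = −tan(+75.8°) tan(+7.924°) = -0.5501, H₀ = 2.1533 rad.
Bracket: H₀ sin φ sin δ + cos φ cos δ sin H₀ = 2.1533×0.96945×0.13787 + 0.24531×0.99045×0.83510 = 0.287806 + 0.202902 = 0.490708.
Inverse-square distance factor (a/d)² = 0.9885² = 0.977132.
Q̄ = (S₀/π) × 0.977132 × [bracket] = (589/π) × 0.977132 × 0.490708 = 89.90 W/m².

Q̄ ≈ 89.9 W/m²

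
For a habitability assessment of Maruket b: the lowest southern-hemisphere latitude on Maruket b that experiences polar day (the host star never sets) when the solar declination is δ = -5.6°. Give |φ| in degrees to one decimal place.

|φ| = 84.4°

Polar day requires cos H₀ = −tan φ tan δ ≤ −1, i.e. tan φ tan δ ≥ 1.
The boundary is |tan φ| · |tan δ| = 1, so |φ| = 90° − |δ| = 90° − 5.6° = 84.4° in the southern hemisphere.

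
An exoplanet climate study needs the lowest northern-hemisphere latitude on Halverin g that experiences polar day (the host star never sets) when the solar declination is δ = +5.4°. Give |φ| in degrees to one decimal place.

|φ| = 84.6°

Polar day requires cos H₀ = −tan φ tan δ ≤ −1, i.e. tan φ tan δ ≥ 1.
The boundary is |tan φ| · |tan δ| = 1, so |φ| = 90° − |δ| = 90° − 5.4° = 84.6° in the northern hemisphere.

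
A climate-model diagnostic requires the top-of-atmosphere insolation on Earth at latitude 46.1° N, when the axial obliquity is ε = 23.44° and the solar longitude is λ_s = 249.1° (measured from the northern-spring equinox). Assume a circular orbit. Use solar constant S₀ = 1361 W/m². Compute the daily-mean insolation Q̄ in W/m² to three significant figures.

Solar declination: sin δ = sin ε · sin λ_s = sin 23.44° × sin 249.1° = -0.37162, so δ = -21.815°.
cos H₀ = −tan(+46.1°) tan(-21.815°) = 0.4160, H₀ = 1.1418 rad.
Bracket: H₀ sin φ sin δ + cos φ cos δ sin H₀ = 1.1418×0.72055×-0.37162 + 0.69340×0.92839×0.90939 = -0.305741 + 0.585416 = 0.279675.
Q̄ = (S₀/π) × [bracket] = (1361/π) × 0.279675 = 121.2 W/m².

Q̄ ≈ 121 W/m²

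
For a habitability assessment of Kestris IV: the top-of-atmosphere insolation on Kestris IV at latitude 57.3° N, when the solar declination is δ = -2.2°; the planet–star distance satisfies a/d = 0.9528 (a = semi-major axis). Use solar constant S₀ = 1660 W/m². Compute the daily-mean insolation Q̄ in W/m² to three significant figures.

Q̄ ≈ 235 W/m²

cos H₀ = −tan(+57.3°) tan(-2.200°) = 0.0598, H₀ = 1.5109 rad.
Bracket: H₀ sin φ sin δ + cos φ cos δ sin H₀ = 1.5109×0.84151×-0.03839 + 0.54024×0.99926×0.99821 = -0.048810 + 0.538874 = 0.490064.
Inverse-square distance factor (a/d)² = 0.9528² = 0.907828.
Q̄ = (S₀/π) × 0.907828 × [bracket] = (1660/π) × 0.907828 × 0.490064 = 235.1 W/m².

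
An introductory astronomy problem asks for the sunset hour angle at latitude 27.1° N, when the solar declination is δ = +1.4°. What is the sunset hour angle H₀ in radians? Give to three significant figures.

cos H₀ = −tan φ · tan δ = −tan(+27.1°) × tan(+1.400°) = -0.0125, so H₀ = 1.5833 rad = 90.72°.

H₀ = 1.58 rad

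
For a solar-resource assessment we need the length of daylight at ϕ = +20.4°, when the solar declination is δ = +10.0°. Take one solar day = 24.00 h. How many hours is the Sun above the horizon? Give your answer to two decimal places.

cos h₀ = −tan ϕ · tan δ = −tan(+20.4°) × tan(+10.000°) = -0.0656, so h₀ = 1.6364 rad = 93.76°.
Daylight = 2h₀/(2π) × 24.00 h = (1.6364/π) × 24.00 = 12.50 h.

12.50 h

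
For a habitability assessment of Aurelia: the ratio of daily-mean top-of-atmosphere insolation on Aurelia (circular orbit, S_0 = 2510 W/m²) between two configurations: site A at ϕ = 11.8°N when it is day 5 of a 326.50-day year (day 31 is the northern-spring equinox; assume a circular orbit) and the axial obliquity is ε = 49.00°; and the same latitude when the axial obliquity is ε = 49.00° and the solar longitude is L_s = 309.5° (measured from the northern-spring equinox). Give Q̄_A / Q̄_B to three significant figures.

Q̄_A / Q̄_B ≈ 1.29

— Configuration A (ϕ=+11.8°):
Solar longitude: L_s = 360° × (5 − 31)/326.50 = -28.668°, i.e. -28.668° + 360° = 331.332°.
sin δ = sin 49.00° × sin 331.332° = -0.36206, so δ = -21.227°.
cos h₀ = −tan(+11.8°) tan(-21.227°) = 0.0811, h₀ = 1.4896 rad.
Bracket: h₀ sin ϕ sin δ + cos ϕ cos δ sin h₀ = 1.4896×0.20450×-0.36206 + 0.97887×0.93216×0.99670 = -0.110292 + 0.909452 = 0.799160.
Q̄ = (S_0/π) × [bracket] = (2510/π) × 0.799160 = 638.50 W/m².
— Configuration B (ϕ=+11.8°):
Solar declination: sin δ = sin ε · sin L_s = sin 49.00° × sin 309.5° = -0.58235, so δ = -35.616°.
cos h₀ = −tan(+11.8°) tan(-35.616°) = 0.1497, h₀ = 1.4206 rad.
Bracket: h₀ sin ϕ sin δ + cos ϕ cos δ sin h₀ = 1.4206×0.20450×-0.58235 + 0.97887×0.81294×0.98874 = -0.169180 + 0.786802 = 0.617622.
Q̄ = (S_0/π) × [bracket] = (2510/π) × 0.617622 = 493.45 W/m².
Ratio Q̄_A / Q̄_B = 638.50 / 493.45 = 1.294.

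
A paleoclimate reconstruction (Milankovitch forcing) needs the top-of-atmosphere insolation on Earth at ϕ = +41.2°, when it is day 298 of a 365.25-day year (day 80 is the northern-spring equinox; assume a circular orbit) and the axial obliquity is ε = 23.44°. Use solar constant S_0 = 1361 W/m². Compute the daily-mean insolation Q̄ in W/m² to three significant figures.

Solar longitude: L_s = 360° × (298 − 80)/365.25 = 214.867°.
sin δ = sin 23.44° × sin 214.867° = -0.22740, so δ = -13.144°.
cos h₀ = −tan(+41.2°) tan(-13.144°) = 0.2044, h₀ = 1.3649 rad.
Bracket: h₀ sin ϕ sin δ + cos ϕ cos δ sin h₀ = 1.3649×0.65869×-0.22740 + 0.75241×0.97380×0.97888 = -0.204443 + 0.717222 = 0.512779.
Q̄ = (S_0/π) × [bracket] = (1361/π) × 0.512779 = 222.1 W/m².

Q̄ ≈ 222 W/m²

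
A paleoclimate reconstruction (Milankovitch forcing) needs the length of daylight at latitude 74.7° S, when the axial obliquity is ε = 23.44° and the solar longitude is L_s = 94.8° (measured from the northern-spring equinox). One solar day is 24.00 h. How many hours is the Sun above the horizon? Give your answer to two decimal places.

0.00 h

Solar declination: sin δ = sin ε · sin L_s = sin 23.44° × sin 94.8° = 0.39639, so δ = +23.353°.
cos h₀ = −tan ϕ · tan δ = 1.5783 ≥ 1, so the Sun never rises (polar night) and h₀ = 0.
Daylight = 2h₀/(2π) × 24.00 h = (0.0000/π) × 24.00 = 0.00 h.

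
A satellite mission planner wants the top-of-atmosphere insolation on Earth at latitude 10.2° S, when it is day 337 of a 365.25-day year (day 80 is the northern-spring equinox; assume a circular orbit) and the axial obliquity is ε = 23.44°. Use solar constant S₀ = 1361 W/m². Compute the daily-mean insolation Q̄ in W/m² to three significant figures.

Q̄ ≈ 441 W/m²

Solar longitude: λ_s = 360° × (337 − 80)/365.25 = 253.306°.
sin δ = sin 23.44° × sin 253.306° = -0.38102, so δ = -22.397°.
cos H₀ = −tan(-10.2°) tan(-22.397°) = -0.0742, H₀ = 1.6450 rad.
Bracket: H₀ sin φ sin δ + cos φ cos δ sin H₀ = 1.6450×-0.17708×-0.38102 + 0.98420×0.92457×0.99725 = 0.110990 + 0.907459 = 1.018449.
Q̄ = (S₀/π) × [bracket] = (1361/π) × 1.018449 = 441.2 W/m².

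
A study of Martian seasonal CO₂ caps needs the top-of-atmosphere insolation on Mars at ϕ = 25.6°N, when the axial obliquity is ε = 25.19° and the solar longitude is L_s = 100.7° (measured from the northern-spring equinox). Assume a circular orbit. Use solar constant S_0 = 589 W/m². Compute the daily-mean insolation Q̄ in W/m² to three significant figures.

Solar declination: sin δ = sin ε · sin L_s = sin 25.19° × sin 100.7° = 0.41822, so δ = +24.722°.
cos h₀ = −tan(+25.6°) tan(+24.722°) = -0.2206, h₀ = 1.7932 rad.
Bracket: h₀ sin ϕ sin δ + cos ϕ cos δ sin h₀ = 1.7932×0.43209×0.41822 + 0.90183×0.90835×0.97537 = 0.324047 + 0.799001 = 1.123048.
Q̄ = (S_0/π) × [bracket] = (589/π) × 1.123048 = 210.6 W/m².

Q̄ ≈ 211 W/m²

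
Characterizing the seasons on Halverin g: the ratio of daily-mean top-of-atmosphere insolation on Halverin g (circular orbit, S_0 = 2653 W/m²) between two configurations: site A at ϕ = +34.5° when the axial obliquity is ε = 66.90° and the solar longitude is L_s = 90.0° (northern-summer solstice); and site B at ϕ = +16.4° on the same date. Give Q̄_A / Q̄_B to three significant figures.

Q̄_A / Q̄_B ≈ 1.86

— Configuration A (ϕ=+34.5°):
Solar declination: sin δ = sin ε · sin L_s = sin 66.90° × sin 90.0° = 0.91982, so δ = +66.900°.
cos h₀ = −tan(+34.5°) tan(+66.900°) = -1.6113 ≤ −1 ⇒ polar day, h₀ = π.
Bracket: h₀ sin ϕ sin δ + cos ϕ cos δ sin h₀ = 3.1416×0.56641×0.91982 + 0.82413×0.39234×0.00000 = 1.636759 + 0.000000 = 1.636759.
Q̄ = (S_0/π) × [bracket] = (2653/π) × 1.636759 = 1382.2 W/m².
— Configuration B (ϕ=+16.4°):
cos h₀ = −tan(+16.4°) tan(+66.900°) = -0.6900, h₀ = 2.3323 rad.
Bracket: h₀ sin ϕ sin δ + cos ϕ cos δ sin h₀ = 2.3323×0.28234×0.91982 + 0.95931×0.39234×0.72380 = 0.605703 + 0.272421 = 0.878124.
Q̄ = (S_0/π) × [bracket] = (2653/π) × 0.878124 = 741.55 W/m².
Ratio Q̄_A / Q̄_B = 1382.2 / 741.55 = 1.864.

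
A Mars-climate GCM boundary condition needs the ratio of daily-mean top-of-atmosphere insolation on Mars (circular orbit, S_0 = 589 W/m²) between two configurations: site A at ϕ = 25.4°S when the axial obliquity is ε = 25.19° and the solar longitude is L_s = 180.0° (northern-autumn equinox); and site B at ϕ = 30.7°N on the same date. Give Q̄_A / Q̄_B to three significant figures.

— Configuration A (ϕ=-25.4°):
Solar declination: sin δ = sin ε · sin L_s = sin 25.19° × sin 180.0° = 0.00000, so δ = +0.000°.
cos h₀ = −tan(-25.4°) tan(+0.000°) = 0.0000, h₀ = 1.5708 rad.
Bracket: h₀ sin ϕ sin δ + cos ϕ cos δ sin h₀ = 1.5708×-0.42894×0.00000 + 0.90334×1.00000×1.00000 = -0.000000 + 0.903340 = 0.903340.
Q̄ = (S_0/π) × [bracket] = (589/π) × 0.903340 = 169.36 W/m².
— Configuration B (ϕ=+30.7°):
cos h₀ = −tan(+30.7°) tan(+0.000°) = -0.0000, h₀ = 1.5708 rad.
Bracket: h₀ sin ϕ sin δ + cos ϕ cos δ sin h₀ = 1.5708×0.51054×0.00000 + 0.85985×1.00000×1.00000 = 0.000000 + 0.859850 = 0.859850.
Q̄ = (S_0/π) × [bracket] = (589/π) × 0.859850 = 161.21 W/m².
Ratio Q̄_A / Q̄_B = 169.36 / 161.21 = 1.051.

Q̄_A / Q̄_B ≈ 1.05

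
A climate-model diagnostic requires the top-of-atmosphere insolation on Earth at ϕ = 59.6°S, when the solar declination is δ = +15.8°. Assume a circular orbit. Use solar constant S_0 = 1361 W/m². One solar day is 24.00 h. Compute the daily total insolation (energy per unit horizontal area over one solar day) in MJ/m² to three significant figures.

cos h₀ = −tan(-59.6°) tan(+15.800°) = 0.4823, h₀ = 1.0675 rad.
Bracket: h₀ sin ϕ sin δ + cos ϕ cos δ sin h₀ = 1.0675×-0.86251×0.27228 + 0.50603×0.96222×0.87600 = -0.250696 + 0.426535 = 0.175839.
Q̄ = (S_0/π) × [bracket] = (1361/π) × 0.175839 = 76.177 W/m².
Daily total = Q̄ × 24.00 h × 3600 s/h = 76.177 × 24.00 × 3600 / 10⁶ = 6.582 MJ/m².

6.58 MJ/m²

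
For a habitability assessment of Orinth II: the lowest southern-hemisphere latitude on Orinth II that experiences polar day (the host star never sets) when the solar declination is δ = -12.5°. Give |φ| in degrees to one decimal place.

Polar day requires cos H₀ = −tan φ tan δ ≤ −1, i.e. tan φ tan δ ≥ 1.
The boundary is |tan φ| · |tan δ| = 1, so |φ| = 90° − |δ| = 90° − 12.5° = 77.5° in the southern hemisphere.

|φ| = 77.5°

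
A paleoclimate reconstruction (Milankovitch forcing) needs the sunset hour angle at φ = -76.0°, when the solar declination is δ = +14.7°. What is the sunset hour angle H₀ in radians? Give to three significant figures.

H₀ = 0.00 rad

cos H₀ = −tan φ · tan δ = 1.0522 ≥ 1, so the Sun never rises (polar night) and H₀ = 0.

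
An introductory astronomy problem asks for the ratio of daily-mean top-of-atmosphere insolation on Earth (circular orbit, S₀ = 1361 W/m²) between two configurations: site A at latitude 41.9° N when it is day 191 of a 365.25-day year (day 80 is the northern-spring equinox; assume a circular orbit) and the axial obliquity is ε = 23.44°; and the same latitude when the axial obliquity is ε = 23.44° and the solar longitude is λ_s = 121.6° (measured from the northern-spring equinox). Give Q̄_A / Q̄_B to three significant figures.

Q̄_A / Q̄_B ≈ 1.03

— Configuration A (φ=+41.9°):
Solar longitude: λ_s = 360° × (191 − 80)/365.25 = 109.405°.
sin δ = sin 23.44° × sin 109.405° = 0.37519, so δ = +22.036°.
cos H₀ = −tan(+41.9°) tan(+22.036°) = -0.3632, H₀ = 1.9425 rad.
Bracket: H₀ sin φ sin δ + cos φ cos δ sin H₀ = 1.9425×0.66783×0.37519 + 0.74431×0.92695×0.93172 = 0.486719 + 0.642829 = 1.129548.
Q̄ = (S₀/π) × [bracket] = (1361/π) × 1.129548 = 489.34 W/m².
— Configuration B (φ=+41.9°):
Solar declination: sin δ = sin ε · sin λ_s = sin 23.44° × sin 121.6° = 0.33881, so δ = +19.804°.
cos H₀ = −tan(+41.9°) tan(+19.804°) = -0.3231, H₀ = 1.8998 rad.
Bracket: H₀ sin φ sin δ + cos φ cos δ sin H₀ = 1.8998×0.66783×0.33881 + 0.74431×0.94086×0.94636 = 0.429863 + 0.662728 = 1.092591.
Q̄ = (S₀/π) × [bracket] = (1361/π) × 1.092591 = 473.33 W/m².
Ratio Q̄_A / Q̄_B = 489.34 / 473.33 = 1.034.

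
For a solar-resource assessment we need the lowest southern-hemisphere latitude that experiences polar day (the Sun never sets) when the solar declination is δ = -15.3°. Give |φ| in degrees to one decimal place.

Polar day requires cos H₀ = −tan φ tan δ ≤ −1, i.e. tan φ tan δ ≥ 1.
The boundary is |tan φ| · |tan δ| = 1, so |φ| = 90° − |δ| = 90° − 15.3° = 74.7° in the southern hemisphere.

|φ| = 74.7°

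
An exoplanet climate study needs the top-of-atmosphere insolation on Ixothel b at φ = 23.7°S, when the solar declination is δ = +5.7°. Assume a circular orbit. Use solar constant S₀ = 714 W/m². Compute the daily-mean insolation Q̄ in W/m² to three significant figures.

Q̄ ≈ 193 W/m²

cos H₀ = −tan(-23.7°) tan(+5.700°) = 0.0438, H₀ = 1.5270 rad.
Bracket: H₀ sin φ sin δ + cos φ cos δ sin H₀ = 1.5270×-0.40195×0.09932 + 0.91566×0.99506×0.99904 = -0.060960 + 0.910262 = 0.849302.
Q̄ = (S₀/π) × [bracket] = (714/π) × 0.849302 = 193.0 W/m².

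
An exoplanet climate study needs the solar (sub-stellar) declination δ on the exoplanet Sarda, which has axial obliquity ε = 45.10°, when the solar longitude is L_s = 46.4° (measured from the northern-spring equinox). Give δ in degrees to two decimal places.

δ = +30.86°

sin δ = sin ε · sin L_s = sin 45.10° × sin 46.4° = 0.512960.
δ = arcsin(0.512960) = +30.86°.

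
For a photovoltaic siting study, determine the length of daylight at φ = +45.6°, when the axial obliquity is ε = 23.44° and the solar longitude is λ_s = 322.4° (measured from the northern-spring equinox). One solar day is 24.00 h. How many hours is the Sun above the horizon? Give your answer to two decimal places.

Solar declination: sin δ = sin ε · sin λ_s = sin 23.44° × sin 322.4° = -0.24271, so δ = -14.046°.
cos H₀ = −tan φ · tan δ = −tan(+45.6°) × tan(-14.046°) = 0.2555, so H₀ = 1.3124 rad = 75.20°.
Daylight = 2H₀/(2π) × 24.00 h = (1.3124/π) × 24.00 = 10.03 h.

10.03 h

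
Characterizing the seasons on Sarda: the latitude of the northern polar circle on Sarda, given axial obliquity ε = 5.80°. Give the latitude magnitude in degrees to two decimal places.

The polar circle is the lowest latitude that experiences at least one full rotation of continuous daylight at the northern-summer solstice; it lies at |ϕ| = 90° − ε = 90° − 5.80° = 84.20°.

84.20°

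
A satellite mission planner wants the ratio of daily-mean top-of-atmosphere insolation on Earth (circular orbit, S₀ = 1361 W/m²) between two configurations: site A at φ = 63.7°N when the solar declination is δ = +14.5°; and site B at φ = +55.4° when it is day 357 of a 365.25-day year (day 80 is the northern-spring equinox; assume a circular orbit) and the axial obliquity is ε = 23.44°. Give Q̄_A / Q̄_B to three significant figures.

Q̄_A / Q̄_B ≈ 7.39

— Configuration A (φ=+63.7°):
cos H₀ = −tan(+63.7°) tan(+14.500°) = -0.5233, H₀ = 2.1215 rad.
Bracket: H₀ sin φ sin δ + cos φ cos δ sin H₀ = 2.1215×0.89649×0.25038 + 0.44307×0.96815×0.85217 = 0.476199 + 0.365545 = 0.841744.
Q̄ = (S₀/π) × [bracket] = (1361/π) × 0.841744 = 364.66 W/m².
— Configuration B (φ=+55.4°):
Solar longitude: λ_s = 360° × (357 − 80)/365.25 = 273.018°.
sin δ = sin 23.44° × sin 273.018° = -0.39724, so δ = -23.406°.
cos H₀ = −tan(+55.4°) tan(-23.406°) = 0.6275, H₀ = 0.8925 rad.
Bracket: H₀ sin φ sin δ + cos φ cos δ sin H₀ = 0.8925×0.82314×-0.39724 + 0.56784×0.91772×0.77865 = -0.291833 + 0.405769 = 0.113936.
Q̄ = (S₀/π) × [bracket] = (1361/π) × 0.113936 = 49.359 W/m².
Ratio Q̄_A / Q̄_B = 364.66 / 49.359 = 7.388.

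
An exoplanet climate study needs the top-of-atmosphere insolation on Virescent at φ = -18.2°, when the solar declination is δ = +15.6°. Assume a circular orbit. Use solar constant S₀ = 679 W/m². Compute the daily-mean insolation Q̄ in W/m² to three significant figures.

Q̄ ≈ 170 W/m²

cos H₀ = −tan(-18.2°) tan(+15.600°) = 0.0918, H₀ = 1.4789 rad.
Bracket: H₀ sin φ sin δ + cos φ cos δ sin H₀ = 1.4789×-0.31233×0.26892 + 0.94997×0.96316×0.99578 = -0.124215 + 0.911112 = 0.786897.
Q̄ = (S₀/π) × [bracket] = (679/π) × 0.786897 = 170.1 W/m².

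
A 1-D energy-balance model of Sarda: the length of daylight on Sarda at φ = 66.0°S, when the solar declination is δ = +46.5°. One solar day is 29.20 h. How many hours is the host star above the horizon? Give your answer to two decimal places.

0.00 h

cos H₀ = −tan φ · tan δ = 2.3668 ≥ 1, so the host star never rises (polar night) and H₀ = 0.
Daylight = 2H₀/(2π) × 29.20 h = (0.0000/π) × 29.20 = 0.00 h.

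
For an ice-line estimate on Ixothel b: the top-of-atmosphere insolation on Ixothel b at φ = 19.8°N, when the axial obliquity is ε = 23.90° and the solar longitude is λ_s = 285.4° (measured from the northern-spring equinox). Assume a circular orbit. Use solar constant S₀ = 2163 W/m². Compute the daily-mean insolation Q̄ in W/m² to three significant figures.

Solar declination: sin δ = sin ε · sin λ_s = sin 23.90° × sin 285.4° = -0.39060, so δ = -22.992°.
cos H₀ = −tan(+19.8°) tan(-22.992°) = 0.1528, H₀ = 1.4174 rad.
Bracket: H₀ sin φ sin δ + cos φ cos δ sin H₀ = 1.4174×0.33874×-0.39060 + 0.94088×0.92056×0.98826 = -0.187539 + 0.855968 = 0.668429.
Q̄ = (S₀/π) × [bracket] = (2163/π) × 0.668429 = 460.2 W/m².

Q̄ ≈ 460 W/m²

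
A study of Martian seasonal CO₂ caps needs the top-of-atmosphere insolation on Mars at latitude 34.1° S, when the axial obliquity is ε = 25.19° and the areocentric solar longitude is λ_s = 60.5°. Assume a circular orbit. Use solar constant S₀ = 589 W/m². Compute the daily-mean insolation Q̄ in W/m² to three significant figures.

sin δ = sin 25.19° × sin 60.5° = 0.37044, so δ = +21.743°.
cos H₀ = −tan(-34.1°) tan(+21.743°) = 0.2700, H₀ = 1.2974 rad.
Bracket: H₀ sin φ sin δ + cos φ cos δ sin H₀ = 1.2974×-0.56064×0.37044 + 0.82806×0.92886×0.96286 = -0.269449 + 0.740586 = 0.471137.
Q̄ = (S₀/π) × [bracket] = (589/π) × 0.471137 = 88.33 W/m².

Q̄ ≈ 88.3 W/m²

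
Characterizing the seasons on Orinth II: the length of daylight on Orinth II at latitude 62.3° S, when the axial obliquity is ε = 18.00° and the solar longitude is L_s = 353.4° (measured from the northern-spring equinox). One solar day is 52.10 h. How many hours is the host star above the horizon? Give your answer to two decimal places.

Solar declination: sin δ = sin ε · sin L_s = sin 18.00° × sin 353.4° = -0.03552, so δ = -2.035°.
cos h₀ = −tan ϕ · tan δ = −tan(-62.3°) × tan(-2.035°) = -0.0677, so h₀ = 1.6385 rad = 93.88°.
Daylight = 2h₀/(2π) × 52.10 h = (1.6385/π) × 52.10 = 27.17 h.

27.17 h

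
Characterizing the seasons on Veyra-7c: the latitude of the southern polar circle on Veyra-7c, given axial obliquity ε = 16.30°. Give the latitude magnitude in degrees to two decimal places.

The polar circle is the lowest latitude that experiences at least one full rotation of continuous darkness at the northern-summer solstice; it lies at |φ| = 90° − ε = 90° − 16.30° = 73.70°.

73.70°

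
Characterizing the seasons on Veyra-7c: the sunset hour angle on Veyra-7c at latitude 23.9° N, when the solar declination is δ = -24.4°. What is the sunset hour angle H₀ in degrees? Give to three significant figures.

H₀ = 78.4°

cos H₀ = −tan φ · tan δ = −tan(+23.9°) × tan(-24.400°) = 0.2010, so H₀ = 1.3684 rad = 78.40°.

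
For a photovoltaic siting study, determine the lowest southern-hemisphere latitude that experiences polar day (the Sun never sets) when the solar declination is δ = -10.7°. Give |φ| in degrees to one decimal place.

Polar day requires cos H₀ = −tan φ tan δ ≤ −1, i.e. tan φ tan δ ≥ 1.
The boundary is |tan φ| · |tan δ| = 1, so |φ| = 90° − |δ| = 90° − 10.7° = 79.3° in the southern hemisphere.

|φ| = 79.3°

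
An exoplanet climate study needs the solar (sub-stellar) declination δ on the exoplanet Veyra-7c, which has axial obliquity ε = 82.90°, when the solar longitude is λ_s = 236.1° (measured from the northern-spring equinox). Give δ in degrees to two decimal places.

sin δ = sin ε · sin λ_s = sin 82.90° × sin 236.1° = -0.823648.
δ = arcsin(-0.823648) = -55.45°.

δ = -55.45°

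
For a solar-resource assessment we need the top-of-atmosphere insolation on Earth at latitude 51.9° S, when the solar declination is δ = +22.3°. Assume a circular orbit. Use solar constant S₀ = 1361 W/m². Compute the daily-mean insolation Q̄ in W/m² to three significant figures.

cos H₀ = −tan(-51.9°) tan(+22.300°) = 0.5231, H₀ = 1.0204 rad.
Bracket: H₀ sin φ sin δ + cos φ cos δ sin H₀ = 1.0204×-0.78694×0.37946 + 0.61704×0.92521×0.85230 = -0.304704 + 0.486571 = 0.181867.
Q̄ = (S₀/π) × [bracket] = (1361/π) × 0.181867 = 78.79 W/m².

Q̄ ≈ 78.8 W/m²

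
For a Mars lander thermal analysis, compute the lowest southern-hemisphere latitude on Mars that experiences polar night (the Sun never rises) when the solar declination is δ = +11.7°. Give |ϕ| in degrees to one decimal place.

|ϕ| = 78.3°

Polar night requires cos h₀ = −tan ϕ tan δ ≥ 1, i.e. tan ϕ tan δ ≤ −1.
The boundary is |tan ϕ| · |tan δ| = 1, so |ϕ| = 90° − |δ| = 90° − 11.7° = 78.3° in the southern hemisphere.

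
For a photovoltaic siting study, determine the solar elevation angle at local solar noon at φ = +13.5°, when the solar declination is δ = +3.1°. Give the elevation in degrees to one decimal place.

At local noon the hour angle is zero, so the zenith angle equals |φ − δ| = |+13.5° − (+3.100°)| = 10.400°.
Elevation = 90° − 10.400° = 79.6°.

79.6°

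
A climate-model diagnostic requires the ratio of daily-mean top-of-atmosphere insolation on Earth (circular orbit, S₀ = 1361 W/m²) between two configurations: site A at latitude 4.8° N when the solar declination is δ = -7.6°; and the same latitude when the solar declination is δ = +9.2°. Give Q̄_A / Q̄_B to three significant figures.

— Configuration A (φ=+4.8°):
cos H₀ = −tan(+4.8°) tan(-7.600°) = 0.0112, H₀ = 1.5596 rad.
Bracket: H₀ sin φ sin δ + cos φ cos δ sin H₀ = 1.5596×0.08368×-0.13226 + 0.99649×0.99122×0.99994 = -0.017261 + 0.987682 = 0.970421.
Q̄ = (S₀/π) × [bracket] = (1361/π) × 0.970421 = 420.41 W/m².
— Configuration B (φ=+4.8°):
cos H₀ = −tan(+4.8°) tan(+9.200°) = -0.0136, H₀ = 1.5844 rad.
Bracket: H₀ sin φ sin δ + cos φ cos δ sin H₀ = 1.5844×0.08368×0.15988 + 0.99649×0.98714×0.99991 = 0.021197 + 0.983587 = 1.004784.
Q̄ = (S₀/π) × [bracket] = (1361/π) × 1.004784 = 435.29 W/m².
Ratio Q̄_A / Q̄_B = 420.41 / 435.29 = 0.9658.

Q̄_A / Q̄_B ≈ 0.966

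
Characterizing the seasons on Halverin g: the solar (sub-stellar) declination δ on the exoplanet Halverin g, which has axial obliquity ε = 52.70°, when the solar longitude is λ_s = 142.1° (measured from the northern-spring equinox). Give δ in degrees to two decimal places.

δ = +29.25°

sin δ = sin ε · sin λ_s = sin 52.70° × sin 142.1° = 0.488648.
δ = arcsin(0.488648) = +29.25°.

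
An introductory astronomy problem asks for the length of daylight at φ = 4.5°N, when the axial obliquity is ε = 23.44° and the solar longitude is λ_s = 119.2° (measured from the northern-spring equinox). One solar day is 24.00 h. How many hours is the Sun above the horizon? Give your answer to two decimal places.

12.22 h

Solar declination: sin δ = sin ε · sin λ_s = sin 23.44° × sin 119.2° = 0.34724, so δ = +20.318°.
cos H₀ = −tan φ · tan δ = −tan(+4.5°) × tan(+20.318°) = -0.0291, so H₀ = 1.5999 rad = 91.67°.
Daylight = 2H₀/(2π) × 24.00 h = (1.5999/π) × 24.00 = 12.22 h.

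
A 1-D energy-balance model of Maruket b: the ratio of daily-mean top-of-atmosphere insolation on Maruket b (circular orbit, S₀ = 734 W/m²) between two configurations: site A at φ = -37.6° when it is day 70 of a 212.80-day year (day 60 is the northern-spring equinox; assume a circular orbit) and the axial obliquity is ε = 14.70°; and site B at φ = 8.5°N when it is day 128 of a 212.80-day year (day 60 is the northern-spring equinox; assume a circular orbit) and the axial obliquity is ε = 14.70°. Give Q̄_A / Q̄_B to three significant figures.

— Configuration A (φ=-37.6°):
Solar longitude: λ_s = 360° × (70 − 60)/212.80 = 16.917°.
sin δ = sin 14.70° × sin 16.917° = 0.07384, so δ = +4.235°.
cos H₀ = −tan(-37.6°) tan(+4.235°) = 0.0570, H₀ = 1.5137 rad.
Bracket: H₀ sin φ sin δ + cos φ cos δ sin H₀ = 1.5137×-0.61015×0.07384 + 0.79229×0.99727×0.99837 = -0.068197 + 0.788839 = 0.720642.
Q̄ = (S₀/π) × [bracket] = (734/π) × 0.720642 = 168.37 W/m².
— Configuration B (φ=+8.5°):
Solar longitude: λ_s = 360° × (128 − 60)/212.80 = 115.038°.
sin δ = sin 14.70° × sin 115.038° = 0.22991, so δ = +13.292°.
cos H₀ = −tan(+8.5°) tan(+13.292°) = -0.0353, H₀ = 1.6061 rad.
Bracket: H₀ sin φ sin δ + cos φ cos δ sin H₀ = 1.6061×0.14781×0.22991 + 0.98902×0.97321×0.99938 = 0.054580 + 0.961927 = 1.016507.
Q̄ = (S₀/π) × [bracket] = (734/π) × 1.016507 = 237.50 W/m².
Ratio Q̄_A / Q̄_B = 168.37 / 237.50 = 0.7089.

Q̄_A / Q̄_B ≈ 0.709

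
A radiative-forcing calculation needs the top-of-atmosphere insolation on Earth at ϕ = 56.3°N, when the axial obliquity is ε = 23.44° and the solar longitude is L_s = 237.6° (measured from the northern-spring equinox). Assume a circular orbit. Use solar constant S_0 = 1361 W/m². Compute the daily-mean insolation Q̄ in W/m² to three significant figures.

Solar declination: sin δ = sin ε · sin L_s = sin 23.44° × sin 237.6° = -0.33586, so δ = -19.625°.
cos h₀ = −tan(+56.3°) tan(-19.625°) = 0.5347, h₀ = 1.0067 rad.
Bracket: h₀ sin ϕ sin δ + cos ϕ cos δ sin h₀ = 1.0067×0.83195×-0.33586 + 0.55484×0.94191×0.84506 = -0.281291 + 0.441636 = 0.160345.
Q̄ = (S_0/π) × [bracket] = (1361/π) × 0.160345 = 69.46 W/m².

Q̄ ≈ 69.5 W/m²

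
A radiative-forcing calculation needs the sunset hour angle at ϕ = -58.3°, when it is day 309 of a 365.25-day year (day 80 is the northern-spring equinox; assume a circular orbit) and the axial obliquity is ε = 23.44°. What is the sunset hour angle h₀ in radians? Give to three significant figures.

h₀ = 2.07 rad

Solar longitude: L_s = 360° × (309 − 80)/365.25 = 225.708°.
sin δ = sin 23.44° × sin 225.708° = -0.28474, so δ = -16.543°.
cos h₀ = −tan ϕ · tan δ = −tan(-58.3°) × tan(-16.543°) = -0.4809, so h₀ = 2.0725 rad = 118.75°.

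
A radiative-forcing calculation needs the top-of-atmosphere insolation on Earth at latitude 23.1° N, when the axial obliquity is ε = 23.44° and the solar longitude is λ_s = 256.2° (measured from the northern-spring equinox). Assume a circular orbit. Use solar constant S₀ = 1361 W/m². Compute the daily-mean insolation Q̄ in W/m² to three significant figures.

Q̄ ≈ 270 W/m²

Solar declination: sin δ = sin ε · sin λ_s = sin 23.44° × sin 256.2° = -0.38631, so δ = -22.725°.
cos H₀ = −tan(+23.1°) tan(-22.725°) = 0.1786, H₀ = 1.3912 rad.
Bracket: H₀ sin φ sin δ + cos φ cos δ sin H₀ = 1.3912×0.39234×-0.38631 + 0.91982×0.92237×0.98391 = -0.210857 + 0.834763 = 0.623906.
Q̄ = (S₀/π) × [bracket] = (1361/π) × 0.623906 = 270.3 W/m².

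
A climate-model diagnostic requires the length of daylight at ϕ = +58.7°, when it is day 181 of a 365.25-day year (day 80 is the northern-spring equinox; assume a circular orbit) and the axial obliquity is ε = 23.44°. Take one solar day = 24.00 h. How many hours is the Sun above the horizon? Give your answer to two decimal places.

Solar longitude: L_s = 360° × (181 − 80)/365.25 = 99.548°.
sin δ = sin 23.44° × sin 99.548° = 0.39228, so δ = +23.096°.
cos h₀ = −tan ϕ · tan δ = −tan(+58.7°) × tan(+23.096°) = -0.7014, so h₀ = 2.3482 rad = 134.54°.
Daylight = 2h₀/(2π) × 24.00 h = (2.3482/π) × 24.00 = 17.94 h.

17.94 h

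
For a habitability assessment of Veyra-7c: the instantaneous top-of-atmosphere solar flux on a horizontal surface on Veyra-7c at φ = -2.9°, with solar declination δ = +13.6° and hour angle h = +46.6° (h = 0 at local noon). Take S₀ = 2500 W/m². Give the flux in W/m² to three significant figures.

1.64e+03 W/m²

cos θ_z = sin φ sin δ + cos φ cos δ cos h = -0.011897 + 0.666967 = 0.655070.
Flux = S₀ · cos θ_z = 2500 × 0.655070 = 1638 W/m².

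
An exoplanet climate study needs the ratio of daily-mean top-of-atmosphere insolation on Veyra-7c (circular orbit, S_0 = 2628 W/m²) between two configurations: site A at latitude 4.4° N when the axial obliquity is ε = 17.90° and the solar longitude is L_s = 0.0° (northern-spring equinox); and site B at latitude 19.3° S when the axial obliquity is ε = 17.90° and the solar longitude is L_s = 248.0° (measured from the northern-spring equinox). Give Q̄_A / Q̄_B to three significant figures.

Q̄_A / Q̄_B ≈ 0.943

— Configuration A (ϕ=+4.4°):
Solar declination: sin δ = sin ε · sin L_s = sin 17.90° × sin 0.0° = 0.00000, so δ = +0.000°.
cos h₀ = −tan(+4.4°) tan(+0.000°) = -0.0000, h₀ = 1.5708 rad.
Bracket: h₀ sin ϕ sin δ + cos ϕ cos δ sin h₀ = 1.5708×0.07672×0.00000 + 0.99705×1.00000×1.00000 = 0.000000 + 0.997050 = 0.997050.
Q̄ = (S_0/π) × [bracket] = (2628/π) × 0.997050 = 834.05 W/m².
— Configuration B (ϕ=-19.3°):
Solar declination: sin δ = sin ε · sin L_s = sin 17.90° × sin 248.0° = -0.28498, so δ = -16.557°.
cos h₀ = −tan(-19.3°) tan(-16.557°) = -0.1041, h₀ = 1.6751 rad.
Bracket: h₀ sin ϕ sin δ + cos ϕ cos δ sin h₀ = 1.6751×-0.33051×-0.28498 + 0.94380×0.95853×0.99457 = 0.157776 + 0.899748 = 1.057524.
Q̄ = (S_0/π) × [bracket] = (2628/π) × 1.057524 = 884.64 W/m².
Ratio Q̄_A / Q̄_B = 834.05 / 884.64 = 0.9428.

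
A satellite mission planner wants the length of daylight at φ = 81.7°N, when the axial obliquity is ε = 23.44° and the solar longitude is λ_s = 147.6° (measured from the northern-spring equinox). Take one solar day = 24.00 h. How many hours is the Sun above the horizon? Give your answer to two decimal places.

24.00 h

Solar declination: sin δ = sin ε · sin λ_s = sin 23.44° × sin 147.6° = 0.21315, so δ = +12.307°.
Sunrise equation: cos H₀ = −tan φ · tan δ = -1.4954 ≤ −1, so the Sun never sets (polar day) and H₀ = π.
Daylight = 2H₀/(2π) × 24.00 h = (3.1416/π) × 24.00 = 24.00 h.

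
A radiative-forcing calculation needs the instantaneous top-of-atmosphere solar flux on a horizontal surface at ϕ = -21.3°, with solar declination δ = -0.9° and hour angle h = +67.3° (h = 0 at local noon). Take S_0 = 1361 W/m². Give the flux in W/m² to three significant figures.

cos θ_z = sin ϕ sin δ + cos ϕ cos δ cos h = 0.005706 + 0.359501 = 0.365207.
Flux = S_0 · cos θ_z = 1361 × 0.365207 = 497.0 W/m².

497 W/m²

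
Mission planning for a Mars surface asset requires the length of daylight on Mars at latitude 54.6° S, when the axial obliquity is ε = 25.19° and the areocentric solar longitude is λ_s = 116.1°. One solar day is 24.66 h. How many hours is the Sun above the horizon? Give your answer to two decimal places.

7.45 h

sin δ = sin 25.19° × sin 116.1° = 0.38222, so δ = +22.471°.
cos H₀ = −tan φ · tan δ = −tan(-54.6°) × tan(+22.471°) = 0.5820, so H₀ = 0.9496 rad = 54.41°.
Daylight = 2H₀/(2π) × 24.66 h = (0.9496/π) × 24.66 = 7.45 h.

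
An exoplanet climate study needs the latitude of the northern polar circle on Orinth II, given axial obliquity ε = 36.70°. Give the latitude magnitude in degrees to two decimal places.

The polar circle is the lowest latitude that experiences at least one full rotation of continuous daylight at the northern-summer solstice; it lies at |φ| = 90° − ε = 90° − 36.70° = 53.30°.

53.30°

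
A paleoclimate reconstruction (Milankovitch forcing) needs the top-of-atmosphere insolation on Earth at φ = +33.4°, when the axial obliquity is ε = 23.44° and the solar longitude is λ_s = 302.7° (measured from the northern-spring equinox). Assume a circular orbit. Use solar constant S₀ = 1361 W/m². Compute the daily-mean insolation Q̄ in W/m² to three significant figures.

Solar declination: sin δ = sin ε · sin λ_s = sin 23.44° × sin 302.7° = -0.33474, so δ = -19.557°.
cos H₀ = −tan(+33.4°) tan(-19.557°) = 0.2342, H₀ = 1.3344 rad.
Bracket: H₀ sin φ sin δ + cos φ cos δ sin H₀ = 1.3344×0.55048×-0.33474 + 0.83485×0.94231×0.97218 = -0.245887 + 0.764802 = 0.518915.
Q̄ = (S₀/π) × [bracket] = (1361/π) × 0.518915 = 224.8 W/m².

Q̄ ≈ 225 W/m²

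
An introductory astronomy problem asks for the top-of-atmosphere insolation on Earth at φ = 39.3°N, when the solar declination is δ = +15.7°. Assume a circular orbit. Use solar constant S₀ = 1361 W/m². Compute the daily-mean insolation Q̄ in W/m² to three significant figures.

Q̄ ≈ 448 W/m²

cos H₀ = −tan(+39.3°) tan(+15.700°) = -0.2301, H₀ = 1.8029 rad.
Bracket: H₀ sin φ sin δ + cos φ cos δ sin H₀ = 1.8029×0.63338×0.27060 + 0.77384×0.96269×0.97317 = 0.309004 + 0.724981 = 1.033985.
Q̄ = (S₀/π) × [bracket] = (1361/π) × 1.033985 = 447.9 W/m².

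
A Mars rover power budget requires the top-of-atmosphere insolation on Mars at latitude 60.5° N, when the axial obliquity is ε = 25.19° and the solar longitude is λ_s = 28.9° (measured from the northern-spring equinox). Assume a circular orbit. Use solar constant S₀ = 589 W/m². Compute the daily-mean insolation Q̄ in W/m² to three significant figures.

Solar declination: sin δ = sin ε · sin λ_s = sin 25.19° × sin 28.9° = 0.20570, so δ = +11.870°.
cos H₀ = −tan(+60.5°) tan(+11.870°) = -0.3715, H₀ = 1.9514 rad.
Bracket: H₀ sin φ sin δ + cos φ cos δ sin H₀ = 1.9514×0.87036×0.20570 + 0.49242×0.97862×0.92843 = 0.349365 + 0.447403 = 0.796768.
Q̄ = (S₀/π) × [bracket] = (589/π) × 0.796768 = 149.4 W/m².

Q̄ ≈ 149 W/m²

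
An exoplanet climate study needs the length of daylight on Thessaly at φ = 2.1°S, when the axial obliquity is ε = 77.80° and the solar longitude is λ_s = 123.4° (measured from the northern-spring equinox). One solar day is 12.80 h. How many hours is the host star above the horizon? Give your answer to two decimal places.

Solar declination: sin δ = sin ε · sin λ_s = sin 77.80° × sin 123.4° = 0.81599, so δ = +54.686°.
cos H₀ = −tan φ · tan δ = −tan(-2.1°) × tan(+54.686°) = 0.0518, so H₀ = 1.5190 rad = 87.03°.
Daylight = 2H₀/(2π) × 12.80 h = (1.5190/π) × 12.80 = 6.19 h.

6.19 h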